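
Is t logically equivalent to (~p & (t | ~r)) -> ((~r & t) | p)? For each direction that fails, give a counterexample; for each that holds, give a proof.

(→) This fails. Under p = F, t = T, r = T, the left side is true but the right side is false.

(←) This fails. Under p = T, t = F, r = F, the left side is false but the right side is true.

Both directions fail.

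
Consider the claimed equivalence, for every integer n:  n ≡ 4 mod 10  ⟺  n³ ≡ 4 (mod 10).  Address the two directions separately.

(⟹) Suppose n ≡ 4 mod 10. Write n = 10j + 4. Then (10j + 4)³ = 1000j³ + 1200j² + 480j + 64 = 10(100j³ + 120j² + 48j + 6) + 4, so n³ ≡ 4 (mod 10).

(⟸) For the converse, argue contrapositively. If n ≢ 4 (mod 10), then n is congruent to one of 0, 1, 2, 3, 5, 6, 7, 8, 9 modulo 10, and these give n³ ≡ 0, 1, 8, 7, 5, 6, 3, 2, 9 respectively — never 4.

Both directions hold.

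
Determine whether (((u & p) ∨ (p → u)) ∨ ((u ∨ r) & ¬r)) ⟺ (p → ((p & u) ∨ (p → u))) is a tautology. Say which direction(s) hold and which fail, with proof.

Forward direction. Assume the antecedent. If u is true, p → ((p & u) ∨ (p → u)) reduces to true regardless of the other variables. If u is false, the antecedent forces (r = F, u = F, p = F) or (r = T, u = F, p = F), and p → ((p & u) ∨ (p → u)) holds there. Either way p → ((p & u) ∨ (p → u)) holds.

Converse. Assume the antecedent. If u is true, the consequent reduces to true regardless of the other variables. If u is false, the antecedent forces (r = F, u = F, p = F) or (r = T, u = F, p = F), and the consequent holds there. Either way the consequent holds.

Both directions hold.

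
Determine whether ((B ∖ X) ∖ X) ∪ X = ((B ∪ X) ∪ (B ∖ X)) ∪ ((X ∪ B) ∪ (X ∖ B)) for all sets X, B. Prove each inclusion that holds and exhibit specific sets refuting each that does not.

(⟸) Let x ∈ ((B ∪ X) ∪ (B ∖ X)) ∪ ((X ∪ B) ∪ (X ∖ B)). Then either x ∈ X and x ∉ B; or x ∈ B and x ∉ X; or x ∈ X ∩ B. In each case x ∈ ((B ∖ X) ∖ X) ∪ X, so ((B ∪ X) ∪ (B ∖ X)) ∪ ((X ∪ B) ∪ (X ∖ B)) ⊆ ((B ∖ X) ∖ X) ∪ X.

(⟹) Let x ∈ ((B ∖ X) ∖ X) ∪ X. Then either x ∈ X and x ∉ B; or x ∈ B and x ∉ X; or x ∈ X ∩ B. In each case x ∈ ((B ∪ X) ∪ (B ∖ X)) ∪ ((X ∪ B) ∪ (X ∖ B)), so ((B ∖ X) ∖ X) ∪ X ⊆ ((B ∪ X) ∪ (B ∖ X)) ∪ ((X ∪ B) ∪ (X ∖ B)).

The two sets are equal.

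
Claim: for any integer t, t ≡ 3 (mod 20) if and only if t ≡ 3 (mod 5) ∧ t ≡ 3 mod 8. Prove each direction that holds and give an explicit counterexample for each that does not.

(⇒) This fails: t = 23 gives 23 ≡ 3 (mod 20) but 23 ≡ 7 (mod 8), so the conjunction on the right does not hold.

(⇐) Conversely, if t ≡ 3 (mod 5) and t ≡ 3 (mod 8), then by the Chinese remainder theorem t ≡ 3 (mod 40). Since 3 ≡ 3 (mod 20) and 20 ∣ 40, we get t ≡ 3 (mod 20).

(⇒) fails; (⇐) holds.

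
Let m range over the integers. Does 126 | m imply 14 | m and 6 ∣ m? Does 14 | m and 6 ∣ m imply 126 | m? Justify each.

The forward direction holds; the converse fails.

Converse. This fails: take m = 42. Both 14 ∣ 42 and 6 ∣ 42, yet 42 is not a multiple of 126 (since 42 = 0·126 + 42), so 126 ∤ 42.

Forward direction. If 126 ∣ m, write m = 126q. Since 126 = 9·14, m = 14·(9q), so 14 ∣ m; and since 126 = 21·6, m = 6·(21q), so 6 ∣ m.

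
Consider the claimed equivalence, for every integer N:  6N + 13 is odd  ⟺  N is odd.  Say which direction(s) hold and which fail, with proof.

Forward direction. This fails: take N = 2. Then 6N + 13 = 25, which is odd, yet N = 2 is even, not odd.

Converse. Suppose N is odd. Since 6 is even, 6N is even for every N, so 6N + 13 has the same parity as 13, which is odd. Hence 6N + 13 is odd.

Only the reverse direction holds.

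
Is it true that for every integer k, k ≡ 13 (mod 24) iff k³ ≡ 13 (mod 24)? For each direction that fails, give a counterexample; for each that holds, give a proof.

[⇒] Suppose k ≡ 13 (mod 24). Write k = 24j + 13. Then (24j + 13)³ = 13824j³ + 22464j² + 12168j + 2197 = 24(576j³ + 936j² + 507j + 91) + 13, so k³ ≡ 13 (mod 24).

[⇐] Conversely, suppose k³ ≡ 13 (mod 24). The only residue r in {0, …, 23} with r³ ≡ 13 (mod 24) is r = 13, so k ≡ 13 (mod 24).

Equivalent; both directions hold.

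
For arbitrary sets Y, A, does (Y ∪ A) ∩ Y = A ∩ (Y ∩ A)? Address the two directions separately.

(⊇) Let x ∈ A ∩ (Y ∩ A). Then x ∈ Y ∩ A, from which x ∈ (Y ∪ A) ∩ Y.

(⊆) This inclusion fails. Take Y = {1}, A = ∅; then 1 ∈ (Y ∪ A) ∩ Y but 1 ∉ A ∩ (Y ∩ A).

The sets are not equal: only the reverse inclusion holds.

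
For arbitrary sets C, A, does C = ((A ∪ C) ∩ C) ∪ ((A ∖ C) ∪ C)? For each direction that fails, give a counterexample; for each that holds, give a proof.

(⊇) This inclusion fails. Take C = ∅, A = {1}; then 1 ∈ ((A ∪ C) ∩ C) ∪ ((A ∖ C) ∪ C) but 1 ∉ C.

(⊆) Let x ∈ C. Then either x ∈ C and x ∉ A; or x ∈ C ∩ A. In each case x ∈ ((A ∪ C) ∩ C) ∪ ((A ∖ C) ∪ C), so C ⊆ ((A ∪ C) ∩ C) ∪ ((A ∖ C) ∪ C).

The sets are not equal: only the forward inclusion holds.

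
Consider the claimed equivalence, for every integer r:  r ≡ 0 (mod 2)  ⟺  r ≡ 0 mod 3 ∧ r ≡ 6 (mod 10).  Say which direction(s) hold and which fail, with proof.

Not equivalent: only (⇐) holds.

(⟹) This fails: r = 0 gives 0 ≡ 0 (mod 2) but 0 ≡ 0 (mod 10), so the conjunction on the right does not hold.

(⟸) Conversely, if r ≡ 0 (mod 3) and r ≡ 6 (mod 10), then by the Chinese remainder theorem r ≡ 6 (mod 30). Since 6 ≡ 0 (mod 2) and 2 ∣ 30, we get r ≡ 0 (mod 2).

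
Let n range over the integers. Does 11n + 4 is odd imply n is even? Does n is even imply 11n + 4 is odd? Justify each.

Neither direction holds.

(⟹) This fails: n = 5 gives 11n + 4 = 59, which is odd, but 5 is odd, not even.

(⟸) This also fails: n = 6 is even, but 11n + 4 = 70 is even, not odd.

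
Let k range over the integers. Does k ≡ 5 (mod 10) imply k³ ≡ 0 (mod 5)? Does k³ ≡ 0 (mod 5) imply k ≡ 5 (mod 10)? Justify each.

[⇒] Suppose k ≡ 5 (mod 10). Then k³ ≡ 5³ = 125 (mod 10), and since 5 ∣ 10, also k³ ≡ 0 (mod 5).

[⇐] This fails: take k = 0. Then 0³ = 0 ≡ 0 (mod 5), yet 0 ≡ 0 (mod 10), not 5.

The forward direction holds; the converse fails.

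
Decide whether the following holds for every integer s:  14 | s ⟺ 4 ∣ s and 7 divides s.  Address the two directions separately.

Only the converse holds.

(⇒) This fails: take s = 14. Certainly 14 ∣ 14, but 4 ∤ 14.

(⇐) Suppose 4 ∣ s and 7 ∣ s. Any common multiple of 4 and 7 is a multiple of their lcm; here gcd(4, 7) = 1, so lcm(4, 7) = 4·7 = 28, so 28 ∣ s. Since 14 ∣ 28, it follows that 14 ∣ s.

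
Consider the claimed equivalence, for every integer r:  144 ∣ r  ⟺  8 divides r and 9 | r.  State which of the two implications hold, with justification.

Only the forward implication holds.

(⇒) If 144 ∣ r, write r = 144q. Since 144 = 18·8, r = 8·(18q), so 8 ∣ r; and since 144 = 16·9, r = 9·(16q), so 9 ∣ r.

(⇐) This fails: take r = 72. Both 8 ∣ 72 and 9 ∣ 72, yet 72 is not a multiple of 144 (since 72 = 0·144 + 72), so 144 ∤ 72.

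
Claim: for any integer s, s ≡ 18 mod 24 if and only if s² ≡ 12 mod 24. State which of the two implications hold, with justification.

Only the forward direction holds.

(⇒) Suppose s ≡ 18 mod 24. Write s = 24j + 18. Then (24j + 18)² = 576j² + 864j + 324 = 24(24j² + 36j + 13) + 12, so s² ≡ 12 (mod 24).

(⇐) This fails: take s = 6. Then 6² = 36 ≡ 12 (mod 24), yet 6 ≡ 6 (mod 24), not 18.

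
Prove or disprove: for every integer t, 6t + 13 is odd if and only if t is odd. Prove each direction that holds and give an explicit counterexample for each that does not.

Not equivalent: only (⇐) holds.

(→) This fails: take t = 0. Then 6t + 13 = 13, which is odd, yet t = 0 is even, not odd.

(←) Suppose t is odd. Since 6 is even, 6t is even for every t, so 6t + 13 has the same parity as 13, which is odd. Hence 6t + 13 is odd.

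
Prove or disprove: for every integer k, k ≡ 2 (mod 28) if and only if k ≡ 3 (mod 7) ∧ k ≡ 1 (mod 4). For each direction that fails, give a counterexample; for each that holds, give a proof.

(⟹) This fails: k = 2 gives 2 ≡ 2 (mod 28) but 2 ≡ 2 (mod 7), so the conjunction on the right does not hold.

(⟸) This fails: k = 17 satisfies both congruences on the right (17 ≡ 3 mod 7 and 17 ≡ 1 mod 4) yet 17 ≡ 17 (mod 28), not 2.

Neither implication holds.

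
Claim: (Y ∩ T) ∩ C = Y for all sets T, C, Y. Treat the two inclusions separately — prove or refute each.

Only the forward inclusion holds.

(⊆) Let x ∈ (Y ∩ T) ∩ C. Then x ∈ T ∩ C ∩ Y, from which x ∈ Y.

(⊇) This inclusion fails. Take T = ∅, C = ∅, Y = {1}; then 1 ∈ Y but 1 ∉ (Y ∩ T) ∩ C.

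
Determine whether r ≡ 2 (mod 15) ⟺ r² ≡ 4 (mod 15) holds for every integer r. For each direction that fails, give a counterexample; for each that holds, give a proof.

Only the forward direction holds.

(⇒) Suppose r ≡ 2 (mod 15). Write r = 15j + 2. Then (15j + 2)² = 225j² + 60j + 4 = 15(15j² + 4j) + 4, so r² ≡ 4 (mod 15).

(⇐) This fails: take r = 7. Then 7² = 49 ≡ 4 (mod 15), yet 7 ≡ 7 (mod 15), not 2.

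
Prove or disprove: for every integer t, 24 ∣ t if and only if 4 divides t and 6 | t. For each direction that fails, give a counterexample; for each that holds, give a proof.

(⟸) This fails: take t = 12. Both 4 ∣ 12 and 6 ∣ 12, yet 12 is not a multiple of 24 (since 12 = 0·24 + 12), so 24 ∤ 12.

(⟹) If 24 ∣ t, write t = 24q. Since 24 = 6·4, t = 4·(6q), so 4 ∣ t; and since 24 = 4·6, t = 6·(4q), so 6 ∣ t.

(⇒) holds; (⇐) fails.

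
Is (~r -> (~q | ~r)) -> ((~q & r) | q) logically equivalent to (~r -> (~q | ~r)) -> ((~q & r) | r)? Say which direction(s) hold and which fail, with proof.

(⇒) This fails. Under r = F, q = T, the left side is true but the right side is false.

(⇐) Assume the antecedent. If r is true, the consequent reduces to true regardless of the other variables. If r is false, the antecedent cannot hold. Either way the consequent holds.

(⇒) fails; (⇐) holds.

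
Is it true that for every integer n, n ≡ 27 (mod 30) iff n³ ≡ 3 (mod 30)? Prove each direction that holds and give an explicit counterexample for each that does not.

Both directions hold.

Converse. Suppose n³ ≡ 3 (mod 30). The only residue r in {0, …, 29} with r³ ≡ 3 (mod 30) is r = 27, so n ≡ 27 (mod 30).

Forward direction. Suppose n ≡ 27 (mod 30). Write n = 30j + 27. Then (30j + 27)³ = 27000j³ + 72900j² + 65610j + 19683 = 30(900j³ + 2430j² + 2187j + 656) + 3, so n³ ≡ 3 (mod 30).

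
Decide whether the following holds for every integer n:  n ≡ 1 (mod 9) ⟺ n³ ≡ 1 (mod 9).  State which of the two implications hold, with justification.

Only the forward direction holds.

Forward direction. Suppose n ≡ 1 (mod 9). Write n = 9j + 1. Then (9j + 1)³ = 729j³ + 243j² + 27j + 1 = 9(81j³ + 27j² + 3j) + 1, so n³ ≡ 1 (mod 9).

Converse. This fails: take n = 4. Then 4³ = 64 ≡ 1 (mod 9), yet 4 ≡ 4 (mod 9), not 1.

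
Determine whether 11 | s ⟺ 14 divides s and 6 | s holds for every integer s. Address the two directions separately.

Forward direction. This fails: take s = 11. Certainly 11 ∣ 11, but 14 ∤ 11.

Converse. This fails: take s = 42. Both 14 ∣ 42 and 6 ∣ 42, yet 42 is not a multiple of 11 (since 42 = 3·11 + 9), so 11 ∤ 42.

(⇒) fails and (⇐) fails.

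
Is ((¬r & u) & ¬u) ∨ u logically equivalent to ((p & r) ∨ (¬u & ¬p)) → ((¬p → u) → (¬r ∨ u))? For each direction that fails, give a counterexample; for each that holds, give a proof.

Not equivalent: only (⇒) holds.

(⇐) This fails. Under r = F, p = F, u = F, the left side is false but the right side is true.

(⇒) Assume the antecedent. If r is true, the antecedent forces (r = T, p = F, u = T) or (r = T, p = T, u = T), and the consequent holds there. If r is false, the consequent reduces to true regardless of the other variables. Either way the consequent holds.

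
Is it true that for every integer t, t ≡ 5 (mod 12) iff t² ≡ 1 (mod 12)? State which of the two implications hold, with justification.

Only the forward implication holds.

(⇐) This fails: take t = 1. Then 1² = 1 ≡ 1 (mod 12), yet 1 ≡ 1 (mod 12), not 5.

(⇒) Suppose t ≡ 5 (mod 12). Write t = 12j + 5. Then (12j + 5)² = 144j² + 120j + 25 = 12(12j² + 10j + 2) + 1, so t² ≡ 1 (mod 12).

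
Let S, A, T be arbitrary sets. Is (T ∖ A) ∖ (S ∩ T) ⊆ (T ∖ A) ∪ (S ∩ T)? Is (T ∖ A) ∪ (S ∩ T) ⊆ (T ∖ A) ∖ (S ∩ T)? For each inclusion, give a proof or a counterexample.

Forward inclusion. Let x ∈ (T ∖ A) ∖ (S ∩ T). Then x ∈ T and x ∉ S, A, from which x ∈ (T ∖ A) ∪ (S ∩ T).

Reverse inclusion. This inclusion fails. Take S = {1}, A = ∅, T = {1}; then 1 ∈ (T ∖ A) ∪ (S ∩ T) but 1 ∉ (T ∖ A) ∖ (S ∩ T).

(⊆) holds; (⊇) fails.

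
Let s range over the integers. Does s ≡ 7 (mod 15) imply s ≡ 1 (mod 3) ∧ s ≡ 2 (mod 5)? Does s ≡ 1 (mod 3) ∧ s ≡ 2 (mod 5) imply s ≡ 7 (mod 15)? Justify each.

(⟸) If s ≡ 1 (mod 3) and s ≡ 2 (mod 5), then by the Chinese remainder theorem s ≡ 7 (mod 15). This is exactly s ≡ 7 (mod 15).

(⟹) Suppose s ≡ 7 (mod 15); write s = 15j + 7. Since 3 ∣ 15, reducing mod 3 gives s ≡ 7 ≡ 1 (mod 3); since 5 ∣ 15, reducing mod 5 gives s ≡ 7 ≡ 2 (mod 5).

The biconditional holds.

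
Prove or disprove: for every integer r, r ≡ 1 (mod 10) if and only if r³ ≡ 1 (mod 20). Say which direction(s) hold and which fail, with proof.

(⇒) This fails: take r = 11. Then 11 ≡ 1 (mod 10), but 11³ = 1331 ≡ 11 (mod 20), not 1.

(⇐) Conversely, the residues r modulo 20 with r³ ≡ 1 (mod 20) are exactly {1}, and each is ≡ 1 (mod 10).

Only the reverse direction holds.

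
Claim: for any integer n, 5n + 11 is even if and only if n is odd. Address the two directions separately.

(⇒) Suppose 5n + 11 is even. Since 5 is odd, 5n and n have the same parity, so 5n + 11 ≡ n + 11 (mod 2). As 11 is odd, 5n + 11 is even exactly when n is odd. Thus n is odd.

(⇐) Conversely, suppose n is odd; write n = 2j + 1. Then 5n + 11 = 5·(2j + 1) + 11 = 2·5j + 16, which is even.

Both directions hold; the statement is true.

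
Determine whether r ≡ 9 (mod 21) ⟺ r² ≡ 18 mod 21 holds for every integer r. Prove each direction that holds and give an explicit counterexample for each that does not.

Only the forward implication holds.

Converse. This fails: take r = 12. Then 12² = 144 ≡ 18 (mod 21), yet 12 ≡ 12 (mod 21), not 9.

Forward direction. Suppose r ≡ 9 (mod 21). Write r = 21j + 9. Then (21j + 9)² = 441j² + 378j + 81 = 21(21j² + 18j + 3) + 18, so r² ≡ 18 (mod 21).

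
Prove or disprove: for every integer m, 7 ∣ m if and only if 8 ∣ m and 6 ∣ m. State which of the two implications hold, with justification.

Forward direction. This fails: take m = 7. Certainly 7 ∣ 7, but 8 ∤ 7.

Converse. This fails: take m = 24. Both 8 ∣ 24 and 6 ∣ 24, yet 24 is not a multiple of 7 (since 24 = 3·7 + 3), so 7 ∤ 24.

Both directions fail.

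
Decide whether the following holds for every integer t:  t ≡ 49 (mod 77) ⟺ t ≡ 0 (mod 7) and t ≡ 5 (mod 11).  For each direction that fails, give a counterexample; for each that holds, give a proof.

[⇒] Suppose t ≡ 49 (mod 77); write t = 77j + 49. Since 7 ∣ 77, reducing mod 7 gives t ≡ 49 ≡ 0 (mod 7); since 11 ∣ 77, reducing mod 11 gives t ≡ 49 ≡ 5 (mod 11).

[⇐] Conversely, if t ≡ 0 (mod 7) and t ≡ 5 (mod 11), then by the Chinese remainder theorem t ≡ 49 (mod 77). This is exactly t ≡ 49 (mod 77).

Both directions hold; the statement is true.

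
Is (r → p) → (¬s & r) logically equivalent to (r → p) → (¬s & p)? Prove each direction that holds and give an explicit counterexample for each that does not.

(⇐) This fails. Under r = F, p = T, s = F, the left side is false but the right side is true.

(⇒) Assume the antecedent. If p is true, the antecedent forces (r = T, p = T, s = F), and (r → p) → (¬s & p) holds there. If p is false, the antecedent forces (r = T, p = F, s = F) or (r = T, p = F, s = T), and (r → p) → (¬s & p) holds there. Either way (r → p) → (¬s & p) holds.

Only the forward implication holds.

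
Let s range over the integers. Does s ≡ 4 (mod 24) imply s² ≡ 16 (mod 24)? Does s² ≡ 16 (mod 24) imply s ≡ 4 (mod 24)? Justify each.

[⇒] Suppose s ≡ 4 (mod 24). Write s = 24j + 4. Then (24j + 4)² = 576j² + 192j + 16 = 24(24j² + 8j) + 16, so s² ≡ 16 (mod 24).

[⇐] This fails: take s = 8. Then 8² = 64 ≡ 16 (mod 24), yet 8 ≡ 8 (mod 24), not 4.

Only the forward implication holds.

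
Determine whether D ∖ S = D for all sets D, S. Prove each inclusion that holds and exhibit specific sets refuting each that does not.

Forward inclusion. Let x ∈ D ∖ S. Then x ∈ D and x ∉ S, from which x ∈ D.

Reverse inclusion. This inclusion fails. Take D = {1}, S = {1}; then 1 ∈ D but 1 ∉ D ∖ S.

The sets are not equal: only the forward inclusion holds.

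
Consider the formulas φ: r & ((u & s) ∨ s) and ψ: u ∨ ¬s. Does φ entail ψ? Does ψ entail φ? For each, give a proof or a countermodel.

(⇒) This fails. Under s = T, r = T, u = F, the left side is true but the right side is false.

(⇐) This fails. Under s = F, r = F, u = F, the left side is false but the right side is true.

Neither direction holds.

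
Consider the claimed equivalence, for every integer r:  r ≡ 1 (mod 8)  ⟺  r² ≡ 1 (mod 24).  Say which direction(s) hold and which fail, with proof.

Both directions fail.

(→) This fails: take r = 9. Then 9 ≡ 1 (mod 8), but 9² = 81 ≡ 9 (mod 24), not 1.

(←) This fails: take r = 5. Then 5² = 25 ≡ 1 (mod 24), yet 5 ≡ 5 (mod 8), not 1.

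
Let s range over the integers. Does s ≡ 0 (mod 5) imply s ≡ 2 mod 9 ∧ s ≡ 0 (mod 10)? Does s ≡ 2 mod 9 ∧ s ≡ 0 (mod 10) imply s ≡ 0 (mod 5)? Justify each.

The forward direction fails; the converse holds.

(⇒) This fails: s = 0 gives 0 ≡ 0 (mod 5) but 0 ≡ 0 (mod 9), so the conjunction on the right does not hold.

(⇐) Conversely, if s ≡ 2 (mod 9) and s ≡ 0 (mod 10), then by the Chinese remainder theorem s ≡ 20 (mod 90). Since 20 ≡ 0 (mod 5) and 5 ∣ 90, we get s ≡ 0 (mod 5).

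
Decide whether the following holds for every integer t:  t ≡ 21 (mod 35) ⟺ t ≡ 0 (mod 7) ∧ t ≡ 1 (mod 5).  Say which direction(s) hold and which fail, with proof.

[⇒] Suppose t ≡ 21 (mod 35); write t = 35j + 21. Since 7 ∣ 35, reducing mod 7 gives t ≡ 21 ≡ 0 (mod 7); since 5 ∣ 35, reducing mod 5 gives t ≡ 21 ≡ 1 (mod 5).

[⇐] Conversely, if t ≡ 0 (mod 7) and t ≡ 1 (mod 5), then by the Chinese remainder theorem t ≡ 21 (mod 35). This is exactly t ≡ 21 (mod 35).

Equivalent; both directions hold.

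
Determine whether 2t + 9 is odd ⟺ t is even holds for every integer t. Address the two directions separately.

Forward direction. This fails: take t = 1. Then 2t + 9 = 11, which is odd, yet t = 1 is odd, not even.

Converse. Suppose t is even. Since 2 is even, 2t is even for every t, so 2t + 9 has the same parity as 9, which is odd. Hence 2t + 9 is odd.

(⇒) fails; (⇐) holds.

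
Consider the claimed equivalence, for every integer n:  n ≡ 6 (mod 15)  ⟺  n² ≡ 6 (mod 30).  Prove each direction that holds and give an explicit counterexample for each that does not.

(⟹) This fails: take n = 21. Then 21 ≡ 6 (mod 15), but 21² = 441 ≡ 21 (mod 30), not 6.

(⟸) This fails: take n = 24. Then 24² = 576 ≡ 6 (mod 30), yet 24 ≡ 9 (mod 15), not 6.

Neither direction holds.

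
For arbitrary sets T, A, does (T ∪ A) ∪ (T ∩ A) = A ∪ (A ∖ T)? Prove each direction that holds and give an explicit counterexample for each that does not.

(⟹) This inclusion fails. Take T = {1}, A = ∅; then 1 ∈ (T ∪ A) ∪ (T ∩ A) but 1 ∉ A ∪ (A ∖ T).

(⟸) Let x ∈ A ∪ (A ∖ T). Then either x ∈ A and x ∉ T; or x ∈ T ∩ A. In each case x ∈ (T ∪ A) ∪ (T ∩ A), so A ∪ (A ∖ T) ⊆ (T ∪ A) ∪ (T ∩ A).

(⊆) fails; (⊇) holds.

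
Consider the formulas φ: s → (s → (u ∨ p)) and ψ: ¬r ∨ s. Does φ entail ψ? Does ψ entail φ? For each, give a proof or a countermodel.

[⇒] This fails. Under r = T, u = F, p = F, s = F, the left side is true but the right side is false.

[⇐] This fails. Under r = F, u = F, p = F, s = T, the left side is false but the right side is true.

Neither direction holds.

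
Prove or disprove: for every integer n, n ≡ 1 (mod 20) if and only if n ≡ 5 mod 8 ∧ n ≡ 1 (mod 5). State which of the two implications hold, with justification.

Only the reverse direction holds.

Forward direction. This fails: n = 1 gives 1 ≡ 1 (mod 20) but 1 ≡ 1 (mod 8), so the conjunction on the right does not hold.

Converse. If n ≡ 5 (mod 8) and n ≡ 1 (mod 5), then by the Chinese remainder theorem n ≡ 21 (mod 40). Since 21 ≡ 1 (mod 20) and 20 ∣ 40, we get n ≡ 1 (mod 20).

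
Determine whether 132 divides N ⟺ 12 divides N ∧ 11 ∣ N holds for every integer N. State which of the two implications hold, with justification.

(→) If 132 ∣ N, write N = 132q. Since 132 = 11·12, N = 12·(11q), so 12 ∣ N; and since 132 = 12·11, N = 11·(12q), so 11 ∣ N.

(←) Suppose 12 ∣ N and 11 ∣ N. Any common multiple of 12 and 11 is a multiple of their lcm; here gcd(12, 11) = 1, so lcm(12, 11) = 12·11 = 132, so 132 ∣ N.

Equivalent; both directions hold.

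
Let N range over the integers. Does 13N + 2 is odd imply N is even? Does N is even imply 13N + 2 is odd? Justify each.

Neither implication holds.

(⟹) This fails: N = 5 gives 13N + 2 = 67, which is odd, but 5 is odd, not even.

(⟸) This also fails: N = 0 is even, but 13N + 2 = 2 is even, not odd.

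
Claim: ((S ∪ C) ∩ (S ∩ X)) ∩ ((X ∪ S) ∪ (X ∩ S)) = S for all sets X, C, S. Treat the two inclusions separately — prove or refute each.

(⊆) holds; (⊇) fails.

Reverse inclusion. This inclusion fails. Take X = ∅, C = ∅, S = {1}; then 1 ∈ S but 1 ∉ ((S ∪ C) ∩ (S ∩ X)) ∩ ((X ∪ S) ∪ (X ∩ S)).

Forward inclusion. Let x ∈ ((S ∪ C) ∩ (S ∩ X)) ∩ ((X ∪ S) ∪ (X ∩ S)). Then either x ∈ X ∩ S and x ∉ C; or x ∈ X ∩ C ∩ S. In each case x ∈ S, so ((S ∪ C) ∩ (S ∩ X)) ∩ ((X ∪ S) ∪ (X ∩ S)) ⊆ S.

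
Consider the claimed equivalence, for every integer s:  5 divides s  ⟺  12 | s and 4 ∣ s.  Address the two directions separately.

Forward direction. This fails: take s = 5. Certainly 5 ∣ 5, but 12 ∤ 5.

Converse. This fails: take s = 12. Both 12 ∣ 12 and 4 ∣ 12, yet 12 is not a multiple of 5 (since 12 = 2·5 + 2), so 5 ∤ 12.

Neither direction holds.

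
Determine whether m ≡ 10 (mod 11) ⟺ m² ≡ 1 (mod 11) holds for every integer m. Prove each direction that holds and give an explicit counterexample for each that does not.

The forward direction holds; the converse fails.

Converse. This fails: take m = 1. Then 1² = 1 ≡ 1 (mod 11), yet 1 ≡ 1 (mod 11), not 10.

Forward direction. Suppose m ≡ 10 (mod 11). Write m = 11j + 10. Then (11j + 10)² = 121j² + 220j + 100 = 11(11j² + 20j + 9) + 1, so m² ≡ 1 (mod 11).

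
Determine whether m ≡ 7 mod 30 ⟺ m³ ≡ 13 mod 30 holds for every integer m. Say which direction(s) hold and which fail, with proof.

Both implications hold.

(⟸) Suppose m³ ≡ 13 (mod 30). The only residue r in {0, …, 29} with r³ ≡ 13 (mod 30) is r = 7, so m ≡ 7 (mod 30).

(⟹) Suppose m ≡ 7 mod 30. Write m = 30j + 7. Then (30j + 7)³ = 27000j³ + 18900j² + 4410j + 343 = 30(900j³ + 630j² + 147j + 11) + 13, so m³ ≡ 13 (mod 30).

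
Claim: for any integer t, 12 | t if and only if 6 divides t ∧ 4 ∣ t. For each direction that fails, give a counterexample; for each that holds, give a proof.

(⟹) If 12 ∣ t, write t = 12q. Since 12 = 2·6, t = 6·(2q), so 6 ∣ t; and since 12 = 3·4, t = 4·(3q), so 4 ∣ t.

(⟸) Suppose 6 ∣ t and 4 ∣ t. Any common multiple of 6 and 4 is a multiple of their lcm; here lcm(6, 4) = 6·4/gcd(6, 4) = 24/2 = 12, so 12 ∣ t.

Both implications hold.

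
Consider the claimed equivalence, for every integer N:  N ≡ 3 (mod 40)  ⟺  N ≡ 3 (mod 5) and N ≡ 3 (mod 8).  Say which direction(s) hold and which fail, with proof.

Equivalent; both directions hold.

(←) If N ≡ 3 (mod 5) and N ≡ 3 (mod 8), then by the Chinese remainder theorem N ≡ 3 (mod 40). This is exactly N ≡ 3 (mod 40).

(→) Suppose N ≡ 3 (mod 40); write N = 40j + 3. Since 5 ∣ 40, reducing mod 5 gives N ≡ 3 (mod 5); since 8 ∣ 40, reducing mod 8 gives N ≡ 3 (mod 8).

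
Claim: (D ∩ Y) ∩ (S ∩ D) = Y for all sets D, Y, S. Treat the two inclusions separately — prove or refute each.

Reverse inclusion. This inclusion fails. Take D = ∅, Y = {1}, S = ∅; then 1 ∈ Y but 1 ∉ (D ∩ Y) ∩ (S ∩ D).

Forward inclusion. Let x ∈ (D ∩ Y) ∩ (S ∩ D). Then x ∈ D ∩ Y ∩ S, from which x ∈ Y.

Only the forward inclusion holds.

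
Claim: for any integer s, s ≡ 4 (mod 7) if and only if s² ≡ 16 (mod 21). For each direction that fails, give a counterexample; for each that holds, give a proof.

Neither direction holds.

(⟹) This fails: take s = 18. Then 18 ≡ 4 (mod 7), but 18² = 324 ≡ 9 (mod 21), not 16.

(⟸) This fails: take s = 10. Then 10² = 100 ≡ 16 (mod 21), yet 10 ≡ 3 (mod 7), not 4.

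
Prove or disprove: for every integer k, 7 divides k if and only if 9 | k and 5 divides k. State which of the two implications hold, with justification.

[⇒] This fails: take k = 7. Certainly 7 ∣ 7, but 9 ∤ 7.

[⇐] This fails: take k = 45. Both 9 ∣ 45 and 5 ∣ 45, yet 45 is not a multiple of 7 (since 45 = 6·7 + 3), so 7 ∤ 45.

Neither implication holds.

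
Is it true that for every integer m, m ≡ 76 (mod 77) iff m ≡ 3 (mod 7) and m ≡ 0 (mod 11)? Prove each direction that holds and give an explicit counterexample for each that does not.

(→) This fails: m = 76 gives 76 ≡ 76 (mod 77) but 76 ≡ 6 (mod 7), so the conjunction on the right does not hold.

(←) This fails: m = 66 satisfies both congruences on the right (66 ≡ 3 mod 7 and 66 ≡ 0 mod 11) yet 66 ≡ 66 (mod 77), not 76.

Neither direction holds.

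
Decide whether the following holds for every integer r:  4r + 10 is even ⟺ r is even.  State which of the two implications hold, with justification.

(⇒) fails; (⇐) holds.

Forward direction. This fails: take r = 3. Then 4r + 10 = 22, which is even, yet r = 3 is odd, not even.

Converse. Suppose r is even. Since 4 is even, 4r is even for every r, so 4r + 10 has the same parity as 10, which is even. Hence 4r + 10 is even.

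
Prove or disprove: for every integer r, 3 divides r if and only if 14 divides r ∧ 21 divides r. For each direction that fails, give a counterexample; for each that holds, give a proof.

Not equivalent: only (⇐) holds.

(⟹) This fails: take r = 3. Certainly 3 ∣ 3, but 14 ∤ 3.

(⟸) Suppose 14 ∣ r and 21 ∣ r. Any common multiple of 14 and 21 is a multiple of their lcm; here lcm(14, 21) = 14·21/gcd(14, 21) = 294/7 = 42, so 42 ∣ r. Since 3 ∣ 42, it follows that 3 ∣ r.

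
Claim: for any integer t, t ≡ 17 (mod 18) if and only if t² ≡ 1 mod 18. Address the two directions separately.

(⇒) holds; (⇐) fails.

[⇒] Suppose t ≡ 17 (mod 18). Write t = 18j + 17. Then (18j + 17)² = 324j² + 612j + 289 = 18(18j² + 34j + 16) + 1, so t² ≡ 1 (mod 18).

[⇐] This fails: take t = 1. Then 1² = 1 ≡ 1 (mod 18), yet 1 ≡ 1 (mod 18), not 17.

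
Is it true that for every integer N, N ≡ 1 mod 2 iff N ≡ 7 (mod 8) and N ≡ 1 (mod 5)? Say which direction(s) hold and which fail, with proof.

(⇒) fails; (⇐) holds.

(⇒) This fails: N = 1 gives 1 ≡ 1 (mod 2) but 1 ≡ 1 (mod 8), so the conjunction on the right does not hold.

(⇐) Conversely, if N ≡ 7 (mod 8) and N ≡ 1 (mod 5), then by the Chinese remainder theorem N ≡ 31 (mod 40). Since 31 ≡ 1 (mod 2) and 2 ∣ 40, we get N ≡ 1 (mod 2).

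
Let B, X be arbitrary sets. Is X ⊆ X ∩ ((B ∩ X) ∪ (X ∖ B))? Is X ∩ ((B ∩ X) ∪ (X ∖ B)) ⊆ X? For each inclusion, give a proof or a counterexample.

Forward inclusion. Let x ∈ X. Then either x ∈ X and x ∉ B; or x ∈ B ∩ X. In each case x ∈ X ∩ ((B ∩ X) ∪ (X ∖ B)), so X ⊆ X ∩ ((B ∩ X) ∪ (X ∖ B)).

Reverse inclusion. Let x ∈ X ∩ ((B ∩ X) ∪ (X ∖ B)). Then either x ∈ X and x ∉ B; or x ∈ B ∩ X. In each case x ∈ X, so X ∩ ((B ∩ X) ∪ (X ∖ B)) ⊆ X.

The two sets are equal.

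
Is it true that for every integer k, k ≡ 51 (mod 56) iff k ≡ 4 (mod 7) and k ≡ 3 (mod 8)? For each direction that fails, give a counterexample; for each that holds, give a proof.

Both directions fail.

(⇒) This fails: k = 51 gives 51 ≡ 51 (mod 56) but 51 ≡ 2 (mod 7), so the conjunction on the right does not hold.

(⇐) This fails: k = 11 satisfies both congruences on the right (11 ≡ 4 mod 7 and 11 ≡ 3 mod 8) yet 11 ≡ 11 (mod 56), not 51.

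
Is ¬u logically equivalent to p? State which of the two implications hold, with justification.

Both directions fail.

(→) This fails. Under p = F, u = F, the left side is true but the right side is false.

(←) This fails. Under p = T, u = T, the left side is false but the right side is true.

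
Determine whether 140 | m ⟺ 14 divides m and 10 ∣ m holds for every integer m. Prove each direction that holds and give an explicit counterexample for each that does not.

(⟸) This fails: take m = 70. Both 14 ∣ 70 and 10 ∣ 70, yet 70 is not a multiple of 140 (since 70 = 0·140 + 70), so 140 ∤ 70.

(⟹) If 140 ∣ m, write m = 140q. Since 140 = 10·14, m = 14·(10q), so 14 ∣ m; and since 140 = 14·10, m = 10·(14q), so 10 ∣ m.

Only the forward direction holds.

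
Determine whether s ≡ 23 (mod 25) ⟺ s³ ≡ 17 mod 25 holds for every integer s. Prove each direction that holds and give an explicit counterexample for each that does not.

The biconditional holds.

[⇒] Suppose s ≡ 23 (mod 25). Write s = 25j + 23. Then (25j + 23)³ = 15625j³ + 43125j² + 39675j + 12167 = 25(625j³ + 1725j² + 1587j + 486) + 17, so s³ ≡ 17 (mod 25).

[⇐] Conversely, suppose s³ ≡ 17 (mod 25). The only residue r in {0, …, 24} with r³ ≡ 17 (mod 25) is r = 23, so s ≡ 23 (mod 25).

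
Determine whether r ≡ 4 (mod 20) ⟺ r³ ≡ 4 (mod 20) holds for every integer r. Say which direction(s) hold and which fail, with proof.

The forward direction holds; the converse fails.

(→) Suppose r ≡ 4 (mod 20). Write r = 20j + 4. Then (20j + 4)³ = 8000j³ + 4800j² + 960j + 64 = 20(400j³ + 240j² + 48j + 3) + 4, so r³ ≡ 4 (mod 20).

(←) This fails: take r = 14. Then 14³ = 2744 ≡ 4 (mod 20), yet 14 ≡ 14 (mod 20), not 4.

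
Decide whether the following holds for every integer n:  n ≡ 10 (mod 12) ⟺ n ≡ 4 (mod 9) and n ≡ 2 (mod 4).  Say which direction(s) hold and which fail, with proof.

The forward direction fails; the converse holds.

[⇒] This fails: n = 10 gives 10 ≡ 10 (mod 12) but 10 ≡ 1 (mod 9), so the conjunction on the right does not hold.

[⇐] Conversely, if n ≡ 4 (mod 9) and n ≡ 2 (mod 4), then by the Chinese remainder theorem n ≡ 22 (mod 36). Since 22 ≡ 10 (mod 12) and 12 ∣ 36, we get n ≡ 10 (mod 12).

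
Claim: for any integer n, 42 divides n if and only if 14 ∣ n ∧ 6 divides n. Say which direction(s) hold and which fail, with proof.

(⇒) If 42 ∣ n, write n = 42q. Since 42 = 3·14, n = 14·(3q), so 14 ∣ n; and since 42 = 7·6, n = 6·(7q), so 6 ∣ n.

(⇐) Suppose 14 ∣ n and 6 ∣ n. Any common multiple of 14 and 6 is a multiple of their lcm; here lcm(14, 6) = 14·6/gcd(14, 6) = 84/2 = 42, so 42 ∣ n.

Both implications hold.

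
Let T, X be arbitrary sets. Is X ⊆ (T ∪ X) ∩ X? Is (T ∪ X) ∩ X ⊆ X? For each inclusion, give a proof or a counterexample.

The two sets are equal.

Reverse inclusion. Let x ∈ (T ∪ X) ∩ X. Then either x ∈ X and x ∉ T; or x ∈ T ∩ X. In each case x ∈ X, so (T ∪ X) ∩ X ⊆ X.

Forward inclusion. Let x ∈ X. Then either x ∈ X and x ∉ T; or x ∈ T ∩ X. In each case x ∈ (T ∪ X) ∩ X, so X ⊆ (T ∪ X) ∩ X.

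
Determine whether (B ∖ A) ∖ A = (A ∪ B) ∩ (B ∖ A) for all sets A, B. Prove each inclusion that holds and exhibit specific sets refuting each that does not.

Forward inclusion. Let x ∈ (B ∖ A) ∖ A. Then x ∈ B and x ∉ A, from which x ∈ (A ∪ B) ∩ (B ∖ A).

Reverse inclusion. Let x ∈ (A ∪ B) ∩ (B ∖ A). Then x ∈ B and x ∉ A, from which x ∈ (B ∖ A) ∖ A.

The two sets are equal.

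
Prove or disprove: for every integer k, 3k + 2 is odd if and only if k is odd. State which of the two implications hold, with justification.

Both directions hold.

(⇐) Suppose k is odd; write k = 2j + 1. Then 3k + 2 = 3·(2j + 1) + 2 = 2·3j + 5, which is odd.

(⇒) Suppose 3k + 2 is odd. Since 3 is odd, 3k and k have the same parity, so 3k + 2 ≡ k + 2 (mod 2). As 2 is even, 3k + 2 is odd exactly when k is odd. Thus k is odd.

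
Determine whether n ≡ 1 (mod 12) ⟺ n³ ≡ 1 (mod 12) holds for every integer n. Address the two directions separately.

(→) Suppose n ≡ 1 (mod 12). Write n = 12j + 1. Then (12j + 1)³ = 1728j³ + 432j² + 36j + 1 = 12(144j³ + 36j² + 3j) + 1, so n³ ≡ 1 (mod 12).

(←) Conversely, suppose n³ ≡ 1 (mod 12). The only residue r in {0, …, 11} with r³ ≡ 1 (mod 12) is r = 1, so n ≡ 1 (mod 12).

Both directions hold.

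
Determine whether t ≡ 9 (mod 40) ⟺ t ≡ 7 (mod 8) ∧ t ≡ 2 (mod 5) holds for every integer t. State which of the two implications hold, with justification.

(⇒) fails and (⇐) fails.

(⟹) This fails: t = 9 gives 9 ≡ 9 (mod 40) but 9 ≡ 1 (mod 8), so the conjunction on the right does not hold.

(⟸) This fails: t = 7 satisfies both congruences on the right (7 ≡ 7 mod 8 and 7 ≡ 2 mod 5) yet 7 ≡ 7 (mod 40), not 9.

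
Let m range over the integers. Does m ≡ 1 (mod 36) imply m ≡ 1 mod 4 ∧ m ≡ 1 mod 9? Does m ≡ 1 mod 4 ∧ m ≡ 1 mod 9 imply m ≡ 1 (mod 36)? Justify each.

[⇐] If m ≡ 1 (mod 4) and m ≡ 1 (mod 9), then by the Chinese remainder theorem m ≡ 1 (mod 36). This is exactly m ≡ 1 (mod 36).

[⇒] Suppose m ≡ 1 (mod 36); write m = 36j + 1. Since 4 ∣ 36, reducing mod 4 gives m ≡ 1 (mod 4); since 9 ∣ 36, reducing mod 9 gives m ≡ 1 (mod 9).

Both implications hold.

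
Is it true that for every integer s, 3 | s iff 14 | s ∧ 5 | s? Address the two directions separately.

(⟹) This fails: take s = 3. Certainly 3 ∣ 3, but 14 ∤ 3.

(⟸) This fails: take s = 70. Both 14 ∣ 70 and 5 ∣ 70, yet 70 is not a multiple of 3 (since 70 = 23·3 + 1), so 3 ∤ 70.

Both directions fail.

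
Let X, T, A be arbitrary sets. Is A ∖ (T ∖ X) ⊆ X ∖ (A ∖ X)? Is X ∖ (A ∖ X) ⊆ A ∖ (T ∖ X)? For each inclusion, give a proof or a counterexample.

Both inclusions fail.

(⊆) This inclusion fails. Take X = ∅, T = ∅, A = {1}; then 1 ∈ A ∖ (T ∖ X) but 1 ∉ X ∖ (A ∖ X).

(⊇) This inclusion fails. Take X = {1}, T = ∅, A = ∅; then 1 ∈ X ∖ (A ∖ X) but 1 ∉ A ∖ (T ∖ X).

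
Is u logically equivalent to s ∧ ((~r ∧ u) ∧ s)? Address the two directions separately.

[⇐] Assume the antecedent. If s is true, the antecedent forces (s = T, r = F, u = T), and u holds there. If s is false, the antecedent cannot hold. Either way u holds.

[⇒] This fails. Under s = F, r = F, u = T, the left side is true but the right side is false.

(⇒) fails; (⇐) holds.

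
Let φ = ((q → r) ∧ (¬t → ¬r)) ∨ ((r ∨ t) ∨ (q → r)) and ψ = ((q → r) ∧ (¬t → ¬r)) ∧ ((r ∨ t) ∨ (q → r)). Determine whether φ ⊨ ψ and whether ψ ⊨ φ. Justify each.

Only the converse holds.

Converse. Assume the antecedent. If q is true, the antecedent forces (q = T, t = T, r = T), and the consequent holds there. If q is false, the consequent reduces to true regardless of the other variables. Either way the consequent holds.

Forward direction. This fails. Under q = T, t = T, r = F, the left side is true but the right side is false.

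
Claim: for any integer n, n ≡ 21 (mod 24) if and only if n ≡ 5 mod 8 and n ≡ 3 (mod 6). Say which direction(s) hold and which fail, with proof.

Both implications hold.

[⇐] If n ≡ 5 (mod 8) and n ≡ 3 (mod 6), then by the Chinese remainder theorem n ≡ 21 (mod 24). This is exactly n ≡ 21 (mod 24).

[⇒] Suppose n ≡ 21 (mod 24); write n = 24j + 21. Since 8 ∣ 24, reducing mod 8 gives n ≡ 21 ≡ 5 (mod 8); since 6 ∣ 24, reducing mod 6 gives n ≡ 21 ≡ 3 (mod 6).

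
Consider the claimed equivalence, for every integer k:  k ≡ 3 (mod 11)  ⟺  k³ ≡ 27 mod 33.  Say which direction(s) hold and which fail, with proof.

Only the converse holds.

Converse. The residues r modulo 33 with r³ ≡ 27 (mod 33) are exactly {3}, and each is ≡ 3 (mod 11).

Forward direction. This fails: take k = 14. Then 14 ≡ 3 (mod 11), but 14³ = 2744 ≡ 5 (mod 33), not 27.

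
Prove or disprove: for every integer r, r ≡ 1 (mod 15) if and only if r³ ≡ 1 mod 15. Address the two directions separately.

Converse. Suppose r³ ≡ 1 (mod 15). The only residue r in {0, …, 14} with r³ ≡ 1 (mod 15) is r = 1, so r ≡ 1 (mod 15).

Forward direction. Suppose r ≡ 1 (mod 15). Write r = 15j + 1. Then (15j + 1)³ = 3375j³ + 675j² + 45j + 1 = 15(225j³ + 45j² + 3j) + 1, so r³ ≡ 1 (mod 15).

Both directions hold.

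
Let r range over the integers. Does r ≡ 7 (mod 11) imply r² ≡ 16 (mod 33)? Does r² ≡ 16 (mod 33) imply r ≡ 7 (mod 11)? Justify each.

(→) This fails: take r = 18. Then 18 ≡ 7 (mod 11), but 18² = 324 ≡ 27 (mod 33), not 16.

(←) This fails: take r = 4. Then 4² = 16 ≡ 16 (mod 33), yet 4 ≡ 4 (mod 11), not 7.

Neither implication holds.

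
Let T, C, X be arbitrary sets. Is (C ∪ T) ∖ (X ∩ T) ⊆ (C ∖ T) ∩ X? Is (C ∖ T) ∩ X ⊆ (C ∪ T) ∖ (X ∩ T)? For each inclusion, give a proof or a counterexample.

(⟹) This inclusion fails. Take T = {1}, C = ∅, X = ∅; then 1 ∈ (C ∪ T) ∖ (X ∩ T) but 1 ∉ (C ∖ T) ∩ X.

(⟸) Let x ∈ (C ∖ T) ∩ X. Then x ∈ C ∩ X and x ∉ T, from which x ∈ (C ∪ T) ∖ (X ∩ T).

The sets are not equal: only the reverse inclusion holds.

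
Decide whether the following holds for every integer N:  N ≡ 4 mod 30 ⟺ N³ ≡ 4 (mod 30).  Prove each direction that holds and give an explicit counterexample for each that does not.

Equivalent; both directions hold.

(⟹) Suppose N ≡ 4 mod 30. Write N = 30j + 4. Then (30j + 4)³ = 27000j³ + 10800j² + 1440j + 64 = 30(900j³ + 360j² + 48j + 2) + 4, so N³ ≡ 4 (mod 30).

(⟸) Conversely, suppose N³ ≡ 4 (mod 30). The only residue r in {0, …, 29} with r³ ≡ 4 (mod 30) is r = 4, so N ≡ 4 (mod 30).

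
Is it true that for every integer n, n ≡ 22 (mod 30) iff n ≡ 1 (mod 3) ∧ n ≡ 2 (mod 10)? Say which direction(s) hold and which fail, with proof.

(⟹) Suppose n ≡ 22 (mod 30); write n = 30j + 22. Since 3 ∣ 30, reducing mod 3 gives n ≡ 22 ≡ 1 (mod 3); since 10 ∣ 30, reducing mod 10 gives n ≡ 22 ≡ 2 (mod 10).

(⟸) Conversely, if n ≡ 1 (mod 3) and n ≡ 2 (mod 10), then by the Chinese remainder theorem n ≡ 22 (mod 30). This is exactly n ≡ 22 (mod 30).

Both implications hold.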